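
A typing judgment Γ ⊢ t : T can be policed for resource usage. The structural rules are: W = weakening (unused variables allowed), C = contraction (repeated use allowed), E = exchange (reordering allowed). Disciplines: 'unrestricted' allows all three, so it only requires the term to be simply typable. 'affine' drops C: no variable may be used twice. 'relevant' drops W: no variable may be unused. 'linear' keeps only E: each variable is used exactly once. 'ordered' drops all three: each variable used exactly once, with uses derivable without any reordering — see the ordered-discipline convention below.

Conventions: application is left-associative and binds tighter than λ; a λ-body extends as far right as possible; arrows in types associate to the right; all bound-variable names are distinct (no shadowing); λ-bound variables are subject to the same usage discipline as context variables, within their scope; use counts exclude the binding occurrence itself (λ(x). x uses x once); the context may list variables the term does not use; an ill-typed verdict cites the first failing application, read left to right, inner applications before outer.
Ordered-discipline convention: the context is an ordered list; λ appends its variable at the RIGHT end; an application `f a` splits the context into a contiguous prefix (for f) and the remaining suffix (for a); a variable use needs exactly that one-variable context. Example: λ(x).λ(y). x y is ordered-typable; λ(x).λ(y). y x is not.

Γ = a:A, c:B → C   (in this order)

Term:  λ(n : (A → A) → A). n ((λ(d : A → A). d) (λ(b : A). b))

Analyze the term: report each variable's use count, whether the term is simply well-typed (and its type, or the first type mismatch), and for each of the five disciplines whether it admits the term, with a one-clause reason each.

variable uses: a: 0×, c: 0×, n [bound]: 1×, d [bound]: 1×, b [bound]: 1×
uses in reading order: n, d, b
typing: the term checks, with type ((A → A) → A) → A
ordered: ✗, unused: a, c — weakening required
linear: ✗, unused: a, c — weakening required
affine: ✓, at most one use each (a, c, n, d, b)
relevant: ✗, unused: a, c — weakening required
unrestricted: ✓, well-typed at ((A → A) → A) → A; no restrictions here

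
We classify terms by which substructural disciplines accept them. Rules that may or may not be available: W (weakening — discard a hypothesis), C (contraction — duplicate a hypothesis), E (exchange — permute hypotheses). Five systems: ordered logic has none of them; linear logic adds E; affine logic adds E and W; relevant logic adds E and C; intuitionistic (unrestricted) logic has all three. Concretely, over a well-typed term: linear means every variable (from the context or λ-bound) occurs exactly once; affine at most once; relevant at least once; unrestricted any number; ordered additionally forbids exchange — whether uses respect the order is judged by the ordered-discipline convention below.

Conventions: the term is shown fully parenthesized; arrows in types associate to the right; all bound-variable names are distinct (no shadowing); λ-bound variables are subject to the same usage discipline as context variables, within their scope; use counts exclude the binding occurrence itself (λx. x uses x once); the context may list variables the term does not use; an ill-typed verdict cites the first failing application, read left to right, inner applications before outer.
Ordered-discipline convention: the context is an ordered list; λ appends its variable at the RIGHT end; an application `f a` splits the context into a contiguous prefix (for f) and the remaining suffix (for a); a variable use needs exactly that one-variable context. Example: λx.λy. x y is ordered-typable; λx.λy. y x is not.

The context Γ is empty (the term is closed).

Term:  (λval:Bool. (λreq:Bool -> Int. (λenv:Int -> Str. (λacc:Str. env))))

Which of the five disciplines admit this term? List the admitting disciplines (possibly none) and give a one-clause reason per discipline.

admitting disciplines: affine, unrestricted
variable uses: val (λ-bound): 0×; req (λ-bound): 0×; env (λ-bound): 1×; acc (λ-bound): 0×
uses in reading order: env
typing: the term checks, with type Bool -> (Bool -> Int) -> (Int -> Str) -> Str -> Int -> Str
ordered: ✗ — unused: val, req, acc — weakening required
linear: ✗ — unused: val, req, acc — weakening required
affine: ✓ — val, req, env, acc: no repeats, contraction unneeded
relevant: ✗ — unused: val, req, acc — weakening required
unrestricted: ✓ — simply typable at Bool -> (Bool -> Int) -> (Int -> Str) -> Str -> Int -> Str; W, C, E all held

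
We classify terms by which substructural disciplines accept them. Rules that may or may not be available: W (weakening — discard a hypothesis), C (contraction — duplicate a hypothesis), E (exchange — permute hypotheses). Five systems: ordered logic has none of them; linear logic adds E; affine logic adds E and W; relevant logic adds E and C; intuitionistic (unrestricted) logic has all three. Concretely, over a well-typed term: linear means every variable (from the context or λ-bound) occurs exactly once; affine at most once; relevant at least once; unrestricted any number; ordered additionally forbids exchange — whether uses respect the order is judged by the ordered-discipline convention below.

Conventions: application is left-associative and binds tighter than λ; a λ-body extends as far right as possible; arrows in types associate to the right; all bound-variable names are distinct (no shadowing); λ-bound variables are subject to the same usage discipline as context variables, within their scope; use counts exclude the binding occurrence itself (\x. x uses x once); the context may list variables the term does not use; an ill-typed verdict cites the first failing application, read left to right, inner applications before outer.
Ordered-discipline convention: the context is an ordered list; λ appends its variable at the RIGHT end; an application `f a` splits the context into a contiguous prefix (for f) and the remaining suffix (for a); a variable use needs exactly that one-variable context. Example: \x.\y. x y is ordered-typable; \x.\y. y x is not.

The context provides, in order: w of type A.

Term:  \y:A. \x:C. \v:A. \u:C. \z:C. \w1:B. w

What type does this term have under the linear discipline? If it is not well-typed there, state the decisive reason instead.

not well-typed under linear — needs weakening: y, x, v, u, z, w1 unused
usage: w: 1; y [bound]: 0; x [bound]: 0; v [bound]: 0; u [bound]: 0; z [bound]: 0; w1 [bound]: 0
left-to-right use order: w
typing: ✓ — A → C → A → C → C → B → A
per-discipline verdicts: ordered ✗ · linear ✗ · affine ✓ · relevant ✗ · unrestricted ✓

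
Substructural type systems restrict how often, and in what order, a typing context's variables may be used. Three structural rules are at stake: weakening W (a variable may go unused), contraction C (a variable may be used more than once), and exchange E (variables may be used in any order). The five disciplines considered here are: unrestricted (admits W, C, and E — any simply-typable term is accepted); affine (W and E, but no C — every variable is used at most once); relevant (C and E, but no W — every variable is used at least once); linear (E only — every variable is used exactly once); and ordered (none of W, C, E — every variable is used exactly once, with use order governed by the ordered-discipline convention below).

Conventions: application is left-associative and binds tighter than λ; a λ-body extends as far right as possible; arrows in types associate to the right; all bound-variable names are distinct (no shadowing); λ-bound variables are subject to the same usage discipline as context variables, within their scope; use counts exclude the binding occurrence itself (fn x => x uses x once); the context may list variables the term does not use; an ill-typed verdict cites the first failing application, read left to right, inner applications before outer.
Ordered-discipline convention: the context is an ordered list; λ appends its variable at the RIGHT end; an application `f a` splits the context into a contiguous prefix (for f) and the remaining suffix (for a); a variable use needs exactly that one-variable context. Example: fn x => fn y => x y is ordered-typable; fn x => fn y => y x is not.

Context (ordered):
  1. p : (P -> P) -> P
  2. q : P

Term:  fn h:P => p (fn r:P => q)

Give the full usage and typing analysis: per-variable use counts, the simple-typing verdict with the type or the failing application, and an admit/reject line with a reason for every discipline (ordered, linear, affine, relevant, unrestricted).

usage: p: 1, q: 1, h (λ-bound): 0, r (λ-bound): 0
order of uses: p, q
typing: well-typed — term : P -> P
ordered ✗ (h, r left unused)
linear ✗ (h, r left unused)
affine ✓ (at most one use each (p, q, h, r))
relevant ✗ (h, r left unused)
unrestricted ✓ (typability at P -> P is all that's needed)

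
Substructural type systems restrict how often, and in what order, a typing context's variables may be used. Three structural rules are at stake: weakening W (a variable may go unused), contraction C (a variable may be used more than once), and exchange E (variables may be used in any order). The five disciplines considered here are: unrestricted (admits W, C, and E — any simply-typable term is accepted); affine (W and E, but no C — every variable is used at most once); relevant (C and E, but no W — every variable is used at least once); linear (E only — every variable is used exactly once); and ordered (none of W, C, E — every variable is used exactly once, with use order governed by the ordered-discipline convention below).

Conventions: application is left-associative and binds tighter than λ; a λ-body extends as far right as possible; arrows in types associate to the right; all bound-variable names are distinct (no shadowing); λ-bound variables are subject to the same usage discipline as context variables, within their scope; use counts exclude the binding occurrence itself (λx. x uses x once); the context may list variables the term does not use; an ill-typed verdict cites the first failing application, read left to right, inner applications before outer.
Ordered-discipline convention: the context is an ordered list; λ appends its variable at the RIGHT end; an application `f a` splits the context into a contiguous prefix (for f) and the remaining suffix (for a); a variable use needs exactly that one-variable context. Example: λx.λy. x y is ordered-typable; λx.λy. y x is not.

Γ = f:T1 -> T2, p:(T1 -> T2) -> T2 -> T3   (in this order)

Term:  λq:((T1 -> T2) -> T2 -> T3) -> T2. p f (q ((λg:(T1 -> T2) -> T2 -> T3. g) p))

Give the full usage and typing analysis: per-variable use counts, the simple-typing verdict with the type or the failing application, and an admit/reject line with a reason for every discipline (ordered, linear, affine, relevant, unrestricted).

counts: f ×1, p ×2, q (bound) ×1, g (bound) ×1
use order (left to right): p, f, q, g, p
typing: ✓ — (((T1 -> T2) -> T2 -> T3) -> T2) -> T3
ordered: ✗ — repeated use of p ×2
linear: ✗ — repeated use of p ×2
affine: ✗ — repeated use of p ×2
relevant: ✓ — every one of f, p, q, g appears
unrestricted: ✓ — well-typed at (((T1 -> T2) -> T2 -> T3) -> T2) -> T3; no restrictions here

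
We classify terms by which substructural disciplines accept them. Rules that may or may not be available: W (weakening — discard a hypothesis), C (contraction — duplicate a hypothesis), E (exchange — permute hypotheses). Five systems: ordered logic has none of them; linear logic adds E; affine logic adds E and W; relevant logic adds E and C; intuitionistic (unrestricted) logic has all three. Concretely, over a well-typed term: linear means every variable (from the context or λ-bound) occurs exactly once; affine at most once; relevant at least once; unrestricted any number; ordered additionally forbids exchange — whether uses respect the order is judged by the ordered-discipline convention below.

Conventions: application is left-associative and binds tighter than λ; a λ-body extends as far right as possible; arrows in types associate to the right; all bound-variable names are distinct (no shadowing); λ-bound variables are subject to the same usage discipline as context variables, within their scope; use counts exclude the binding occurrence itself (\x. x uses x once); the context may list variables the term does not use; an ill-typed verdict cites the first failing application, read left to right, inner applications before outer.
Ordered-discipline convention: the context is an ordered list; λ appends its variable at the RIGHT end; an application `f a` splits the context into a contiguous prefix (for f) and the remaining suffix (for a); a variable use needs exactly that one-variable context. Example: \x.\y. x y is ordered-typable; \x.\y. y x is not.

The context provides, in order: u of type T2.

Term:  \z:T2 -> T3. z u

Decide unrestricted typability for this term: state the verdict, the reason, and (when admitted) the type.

yes — typability at (T2 -> T3) -> T3 is all that's needed; term : (T2 -> T3) -> T3
counts: u: 1×; z (bound): 1×
order of uses: z, u
typing: ✓ — (T2 -> T3) -> T3
all disciplines: ordered ✗ · linear ✓ · affine ✓ · relevant ✓ · unrestricted ✓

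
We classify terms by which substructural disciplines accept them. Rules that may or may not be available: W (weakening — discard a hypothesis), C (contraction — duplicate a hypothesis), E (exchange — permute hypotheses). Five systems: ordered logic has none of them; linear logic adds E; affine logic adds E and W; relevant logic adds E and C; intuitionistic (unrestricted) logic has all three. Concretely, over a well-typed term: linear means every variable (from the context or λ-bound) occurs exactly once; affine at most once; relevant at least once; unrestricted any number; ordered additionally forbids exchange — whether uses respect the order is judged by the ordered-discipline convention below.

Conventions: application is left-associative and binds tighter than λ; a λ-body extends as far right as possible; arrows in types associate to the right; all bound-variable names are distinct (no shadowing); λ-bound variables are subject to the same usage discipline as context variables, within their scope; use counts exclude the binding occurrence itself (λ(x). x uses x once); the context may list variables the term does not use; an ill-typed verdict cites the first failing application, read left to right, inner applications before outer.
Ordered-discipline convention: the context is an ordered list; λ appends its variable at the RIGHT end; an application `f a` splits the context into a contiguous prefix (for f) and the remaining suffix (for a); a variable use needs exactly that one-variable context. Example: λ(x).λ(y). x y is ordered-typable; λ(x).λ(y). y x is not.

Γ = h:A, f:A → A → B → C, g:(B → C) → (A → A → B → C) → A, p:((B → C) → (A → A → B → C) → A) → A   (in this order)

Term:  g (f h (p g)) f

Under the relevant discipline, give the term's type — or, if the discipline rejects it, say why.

term : A
usage: h: 1×, f: 2×, g: 2×, p: 1×
order of uses: g, f, h, p, g, f
typing: ✓ — A
per-discipline verdicts: ordered ✗, linear ✗, affine ✗, relevant ✓, unrestricted ✓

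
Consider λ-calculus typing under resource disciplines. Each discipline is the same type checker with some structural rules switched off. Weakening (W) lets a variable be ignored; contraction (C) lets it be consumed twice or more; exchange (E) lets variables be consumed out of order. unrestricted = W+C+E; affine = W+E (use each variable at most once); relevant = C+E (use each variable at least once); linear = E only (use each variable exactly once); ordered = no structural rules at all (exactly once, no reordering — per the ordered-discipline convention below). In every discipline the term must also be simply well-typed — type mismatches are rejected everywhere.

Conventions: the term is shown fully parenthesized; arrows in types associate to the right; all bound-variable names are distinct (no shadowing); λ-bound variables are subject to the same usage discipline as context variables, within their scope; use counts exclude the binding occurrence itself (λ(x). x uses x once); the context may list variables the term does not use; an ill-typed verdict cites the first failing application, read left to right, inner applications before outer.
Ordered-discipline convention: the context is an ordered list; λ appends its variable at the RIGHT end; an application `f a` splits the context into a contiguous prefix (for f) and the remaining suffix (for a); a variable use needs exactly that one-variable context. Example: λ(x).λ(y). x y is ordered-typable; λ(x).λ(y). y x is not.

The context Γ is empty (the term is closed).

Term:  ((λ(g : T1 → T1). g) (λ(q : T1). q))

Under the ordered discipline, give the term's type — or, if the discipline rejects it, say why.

term : T1 → T1
counts: g (bound): 1×; q (bound): 1×
use order (left to right): g, q
typing: ✓ — T1 → T1
summary: ordered ✓, linear ✓, affine ✓, relevant ✓, unrestricted ✓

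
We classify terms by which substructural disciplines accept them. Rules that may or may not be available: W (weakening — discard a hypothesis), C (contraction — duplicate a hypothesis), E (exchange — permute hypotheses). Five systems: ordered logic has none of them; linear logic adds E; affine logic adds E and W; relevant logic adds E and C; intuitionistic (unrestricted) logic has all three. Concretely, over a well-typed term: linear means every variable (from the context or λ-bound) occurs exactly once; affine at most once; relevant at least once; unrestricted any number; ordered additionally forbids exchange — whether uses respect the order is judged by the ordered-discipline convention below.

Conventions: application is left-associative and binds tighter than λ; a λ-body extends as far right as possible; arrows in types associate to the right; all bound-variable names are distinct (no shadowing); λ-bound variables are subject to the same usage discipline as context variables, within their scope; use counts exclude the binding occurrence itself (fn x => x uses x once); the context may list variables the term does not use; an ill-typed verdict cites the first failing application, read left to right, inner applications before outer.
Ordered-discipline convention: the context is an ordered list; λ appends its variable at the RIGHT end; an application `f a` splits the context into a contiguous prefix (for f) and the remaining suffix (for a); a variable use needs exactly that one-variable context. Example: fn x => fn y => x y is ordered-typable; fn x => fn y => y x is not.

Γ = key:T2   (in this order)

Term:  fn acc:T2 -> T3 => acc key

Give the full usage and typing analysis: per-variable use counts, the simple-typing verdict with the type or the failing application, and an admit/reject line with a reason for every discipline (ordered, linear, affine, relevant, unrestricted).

counts: key: 1×; acc (bound): 1×
order of uses: acc, key
typing: well-typed at (T2 -> T3) -> T3
ordered: ✗, no contiguous prefix/suffix split fits acc, key
linear: ✓, single use per variable (key, acc)
affine: ✓, at most one use each (key, acc)
relevant: ✓, none of key, acc goes unused
unrestricted: ✓, type-checks ((T2 -> T3) -> T3) and nothing is barred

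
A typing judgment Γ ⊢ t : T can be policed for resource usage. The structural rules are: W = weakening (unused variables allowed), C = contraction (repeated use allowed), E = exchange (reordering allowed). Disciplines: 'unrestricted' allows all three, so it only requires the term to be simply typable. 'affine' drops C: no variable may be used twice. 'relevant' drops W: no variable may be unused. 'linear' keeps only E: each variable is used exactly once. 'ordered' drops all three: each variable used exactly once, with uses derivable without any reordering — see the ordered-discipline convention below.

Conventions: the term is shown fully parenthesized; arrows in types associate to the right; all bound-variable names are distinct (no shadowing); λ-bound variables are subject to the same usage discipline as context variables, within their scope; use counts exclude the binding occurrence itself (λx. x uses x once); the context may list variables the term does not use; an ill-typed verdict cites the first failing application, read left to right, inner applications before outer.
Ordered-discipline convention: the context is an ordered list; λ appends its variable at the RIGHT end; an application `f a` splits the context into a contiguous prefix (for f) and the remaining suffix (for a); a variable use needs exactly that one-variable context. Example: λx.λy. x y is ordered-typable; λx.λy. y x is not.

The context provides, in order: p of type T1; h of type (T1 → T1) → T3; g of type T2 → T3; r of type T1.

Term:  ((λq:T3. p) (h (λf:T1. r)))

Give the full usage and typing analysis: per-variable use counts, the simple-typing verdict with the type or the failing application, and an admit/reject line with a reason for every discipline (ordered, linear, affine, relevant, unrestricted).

use counts: p: 1×; h: 1×; g: 0×; r: 1×; q (bound): 0×; f (bound): 0×
uses in reading order: p, h, r
typing: well-typed at T1
ordered: ✗ — unused: g, q, f — weakening required
linear: ✗ — unused: g, q, f — weakening required
affine: ✓ — at most one use each (p, h, g, r, q, f)
relevant: ✗ — unused: g, q, f — weakening required
unrestricted: ✓ — type-checks (T1) and nothing is barred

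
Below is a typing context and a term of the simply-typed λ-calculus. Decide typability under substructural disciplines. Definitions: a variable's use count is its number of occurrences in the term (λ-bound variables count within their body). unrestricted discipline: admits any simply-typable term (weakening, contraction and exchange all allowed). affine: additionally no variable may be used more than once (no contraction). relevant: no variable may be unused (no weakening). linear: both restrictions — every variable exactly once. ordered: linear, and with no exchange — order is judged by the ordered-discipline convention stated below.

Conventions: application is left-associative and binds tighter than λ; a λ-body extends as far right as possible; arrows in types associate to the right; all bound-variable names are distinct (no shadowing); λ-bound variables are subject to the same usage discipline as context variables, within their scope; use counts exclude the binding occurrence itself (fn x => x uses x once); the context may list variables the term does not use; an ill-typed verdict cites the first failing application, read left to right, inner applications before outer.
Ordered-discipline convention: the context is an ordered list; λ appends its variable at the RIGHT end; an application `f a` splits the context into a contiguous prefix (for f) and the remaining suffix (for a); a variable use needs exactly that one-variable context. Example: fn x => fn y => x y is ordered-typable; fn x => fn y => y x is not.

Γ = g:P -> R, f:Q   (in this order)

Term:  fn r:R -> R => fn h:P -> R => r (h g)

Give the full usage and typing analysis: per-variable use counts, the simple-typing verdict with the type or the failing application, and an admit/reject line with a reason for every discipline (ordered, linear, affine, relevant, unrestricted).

usage: g=1; f=0; r [bound]=1; h [bound]=1
uses in reading order: r, h, g
typing: ill-typed: an argument P -> R mismatches the expected P
ordered: ✗ — fails simple typing
linear: ✗ — a type mismatch blocks all five
affine: ✗ — the type mismatch rejects it
relevant: ✗ — not simply typable
unrestricted: ✗ — fails simple typing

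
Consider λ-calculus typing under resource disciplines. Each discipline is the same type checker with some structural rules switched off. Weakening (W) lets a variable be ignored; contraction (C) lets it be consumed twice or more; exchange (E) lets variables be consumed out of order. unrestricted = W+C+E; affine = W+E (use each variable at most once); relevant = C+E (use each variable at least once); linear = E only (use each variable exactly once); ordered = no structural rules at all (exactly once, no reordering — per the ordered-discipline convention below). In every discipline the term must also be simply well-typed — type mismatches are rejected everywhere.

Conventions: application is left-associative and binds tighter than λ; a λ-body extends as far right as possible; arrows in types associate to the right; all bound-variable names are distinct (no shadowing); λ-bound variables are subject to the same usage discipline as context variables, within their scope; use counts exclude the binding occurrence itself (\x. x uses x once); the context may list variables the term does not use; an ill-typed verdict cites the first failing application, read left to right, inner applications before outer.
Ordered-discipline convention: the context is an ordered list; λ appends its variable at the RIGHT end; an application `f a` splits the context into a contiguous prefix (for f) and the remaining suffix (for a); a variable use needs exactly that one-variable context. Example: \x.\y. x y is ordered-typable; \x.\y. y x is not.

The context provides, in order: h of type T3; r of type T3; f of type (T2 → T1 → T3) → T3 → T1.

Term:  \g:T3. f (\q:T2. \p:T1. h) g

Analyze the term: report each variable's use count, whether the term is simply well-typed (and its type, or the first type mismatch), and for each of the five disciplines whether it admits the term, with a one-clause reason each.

variable uses: h=1; r=0; f=1; g (λ-bound)=1; q (λ-bound)=0; p (λ-bound)=0
uses in reading order: f, h, g
typing: ✓ — T3 → T1
ordered: ✗, unused: r, q, p — weakening required
linear: ✗, unused: r, q, p — weakening required
affine: ✓, h, r, f, g, q, p: no repeats, contraction unneeded
relevant: ✗, unused: r, q, p — weakening required
unrestricted: ✓, type-checks (T3 → T1) and nothing is barred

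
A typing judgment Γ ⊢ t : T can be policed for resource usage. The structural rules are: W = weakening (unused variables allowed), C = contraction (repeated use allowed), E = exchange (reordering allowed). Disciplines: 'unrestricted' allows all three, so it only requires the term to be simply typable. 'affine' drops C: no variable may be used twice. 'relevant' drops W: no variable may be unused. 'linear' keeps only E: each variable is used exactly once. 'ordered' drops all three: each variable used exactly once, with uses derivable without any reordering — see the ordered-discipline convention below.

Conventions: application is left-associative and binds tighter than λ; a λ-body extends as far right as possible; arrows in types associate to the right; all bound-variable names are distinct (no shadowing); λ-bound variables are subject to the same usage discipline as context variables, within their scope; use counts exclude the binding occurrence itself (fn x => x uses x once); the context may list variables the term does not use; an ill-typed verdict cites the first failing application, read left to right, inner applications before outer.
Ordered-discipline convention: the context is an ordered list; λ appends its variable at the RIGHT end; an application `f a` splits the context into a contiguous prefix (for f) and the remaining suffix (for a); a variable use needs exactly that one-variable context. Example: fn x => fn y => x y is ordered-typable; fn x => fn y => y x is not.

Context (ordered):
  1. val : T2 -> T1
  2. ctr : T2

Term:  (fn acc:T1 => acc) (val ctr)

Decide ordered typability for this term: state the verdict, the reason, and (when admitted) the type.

yes — val, ctr, acc: once each, no exchange needed; term : T1
variable uses: val=1; ctr=1; acc (bound)=1
order of uses: acc, val, ctr
typing: ✓ — T1
per-discipline verdicts: ordered ✓; linear ✓; affine ✓; relevant ✓; unrestricted ✓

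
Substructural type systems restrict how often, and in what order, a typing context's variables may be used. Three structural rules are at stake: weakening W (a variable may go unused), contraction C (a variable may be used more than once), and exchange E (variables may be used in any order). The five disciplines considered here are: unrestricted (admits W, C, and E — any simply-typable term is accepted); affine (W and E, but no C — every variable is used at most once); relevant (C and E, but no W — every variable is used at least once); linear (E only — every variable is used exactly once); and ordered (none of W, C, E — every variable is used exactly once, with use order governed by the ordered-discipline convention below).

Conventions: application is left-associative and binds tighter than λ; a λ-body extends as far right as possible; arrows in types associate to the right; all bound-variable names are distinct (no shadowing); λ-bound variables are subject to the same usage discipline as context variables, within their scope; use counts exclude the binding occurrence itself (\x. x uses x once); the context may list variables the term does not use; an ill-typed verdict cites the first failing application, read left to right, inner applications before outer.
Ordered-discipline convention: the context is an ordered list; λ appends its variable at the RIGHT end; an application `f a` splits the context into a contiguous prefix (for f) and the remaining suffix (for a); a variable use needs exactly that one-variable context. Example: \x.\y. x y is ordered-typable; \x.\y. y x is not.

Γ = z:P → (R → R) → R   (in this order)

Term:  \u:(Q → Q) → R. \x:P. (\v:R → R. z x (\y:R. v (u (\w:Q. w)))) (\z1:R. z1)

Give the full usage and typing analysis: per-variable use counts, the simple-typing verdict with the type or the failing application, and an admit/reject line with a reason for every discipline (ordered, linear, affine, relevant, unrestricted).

counts: z: 1, u (bound): 1, x (bound): 1, v (bound): 1, y (bound): 0, w (bound): 1, z1 (bound): 1
uses in reading order: z, x, v, u, w, z1
typing: ✓ — ((Q → Q) → R) → P → R
ordered: ✗ — needs weakening: y unused
linear: ✗ — needs weakening: y unused
affine: ✓ — at most one use each (z, u, x, v, y, w, z1)
relevant: ✗ — needs weakening: y unused
unrestricted: ✓ — simply typable at ((Q → Q) → R) → P → R; W, C, E all held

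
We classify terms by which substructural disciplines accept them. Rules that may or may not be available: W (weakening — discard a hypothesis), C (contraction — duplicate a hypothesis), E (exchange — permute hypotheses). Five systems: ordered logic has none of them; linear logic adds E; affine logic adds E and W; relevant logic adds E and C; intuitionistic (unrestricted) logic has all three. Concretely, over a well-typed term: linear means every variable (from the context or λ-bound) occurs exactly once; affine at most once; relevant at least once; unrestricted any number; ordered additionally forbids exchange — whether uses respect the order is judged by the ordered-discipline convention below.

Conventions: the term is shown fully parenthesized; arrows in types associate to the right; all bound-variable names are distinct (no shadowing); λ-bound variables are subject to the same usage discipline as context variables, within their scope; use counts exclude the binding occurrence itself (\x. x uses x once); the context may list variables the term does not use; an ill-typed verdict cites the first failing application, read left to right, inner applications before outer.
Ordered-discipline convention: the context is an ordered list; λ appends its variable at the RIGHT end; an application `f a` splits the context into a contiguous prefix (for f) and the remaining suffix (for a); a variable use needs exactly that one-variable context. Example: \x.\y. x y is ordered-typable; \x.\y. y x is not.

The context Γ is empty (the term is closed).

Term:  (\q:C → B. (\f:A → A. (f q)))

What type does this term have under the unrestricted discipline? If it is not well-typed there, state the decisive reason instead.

not well-typed under unrestricted — not simply typable
counts: q (bound)=1; f (bound)=1
left-to-right use order: f, q
typing: ill-typed: an argument C → B mismatches the expected A
per-discipline verdicts: ordered ✗ · linear ✗ · affine ✗ · relevant ✗ · unrestricted ✗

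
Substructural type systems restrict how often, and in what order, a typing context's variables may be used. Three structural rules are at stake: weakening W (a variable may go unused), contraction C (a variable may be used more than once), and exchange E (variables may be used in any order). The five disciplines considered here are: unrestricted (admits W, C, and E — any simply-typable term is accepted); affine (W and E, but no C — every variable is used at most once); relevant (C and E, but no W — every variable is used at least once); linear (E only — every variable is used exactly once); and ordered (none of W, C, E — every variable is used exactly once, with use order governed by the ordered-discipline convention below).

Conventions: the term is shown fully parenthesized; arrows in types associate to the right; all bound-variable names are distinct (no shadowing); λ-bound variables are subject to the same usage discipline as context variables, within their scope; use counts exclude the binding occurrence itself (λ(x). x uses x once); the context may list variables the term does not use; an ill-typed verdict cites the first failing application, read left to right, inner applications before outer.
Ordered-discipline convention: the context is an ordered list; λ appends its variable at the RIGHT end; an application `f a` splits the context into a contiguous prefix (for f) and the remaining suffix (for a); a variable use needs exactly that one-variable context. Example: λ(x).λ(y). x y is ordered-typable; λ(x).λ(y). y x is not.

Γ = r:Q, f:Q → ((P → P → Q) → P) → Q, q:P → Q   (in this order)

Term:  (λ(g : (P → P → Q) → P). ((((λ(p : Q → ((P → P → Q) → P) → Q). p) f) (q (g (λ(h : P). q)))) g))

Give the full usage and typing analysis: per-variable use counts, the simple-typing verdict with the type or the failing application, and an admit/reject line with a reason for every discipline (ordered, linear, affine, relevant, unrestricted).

usage: r=0, f=1, q=2, g (λ-bound)=2, p (λ-bound)=1, h (λ-bound)=0
uses in reading order: p, f, q, g, q, g
typing: ✓ — ((P → P → Q) → P) → Q
ordered ✗ (needs contraction — q ×2, g ×2; unused: r, h — weakening required)
linear ✗ (needs contraction — q ×2, g ×2; unused: r, h — weakening required)
affine ✗ (needs contraction — q ×2, g ×2)
relevant ✗ (unused: r, h — weakening required)
unrestricted ✓ (simply typable at ((P → P → Q) → P) → Q; W, C, E all held)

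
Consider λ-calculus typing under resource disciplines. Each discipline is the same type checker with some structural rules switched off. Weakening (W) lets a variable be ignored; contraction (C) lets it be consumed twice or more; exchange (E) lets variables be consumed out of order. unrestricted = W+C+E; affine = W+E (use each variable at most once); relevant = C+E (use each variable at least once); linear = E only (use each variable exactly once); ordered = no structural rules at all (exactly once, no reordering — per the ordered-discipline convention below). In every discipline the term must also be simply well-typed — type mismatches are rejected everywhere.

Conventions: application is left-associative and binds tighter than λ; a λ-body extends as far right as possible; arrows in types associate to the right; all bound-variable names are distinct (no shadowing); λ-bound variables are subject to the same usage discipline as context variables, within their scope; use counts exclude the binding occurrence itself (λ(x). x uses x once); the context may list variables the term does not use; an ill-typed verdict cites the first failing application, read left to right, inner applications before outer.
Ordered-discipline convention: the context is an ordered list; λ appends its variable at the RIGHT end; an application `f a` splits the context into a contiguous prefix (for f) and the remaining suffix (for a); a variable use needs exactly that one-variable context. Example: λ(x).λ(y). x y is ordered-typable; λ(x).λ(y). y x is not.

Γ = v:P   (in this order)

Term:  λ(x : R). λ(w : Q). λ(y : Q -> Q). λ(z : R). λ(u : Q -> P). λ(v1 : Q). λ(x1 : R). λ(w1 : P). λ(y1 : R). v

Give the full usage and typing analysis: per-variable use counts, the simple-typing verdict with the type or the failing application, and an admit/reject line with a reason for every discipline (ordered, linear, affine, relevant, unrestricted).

use counts: v=1; x [bound]=0; w [bound]=0; y [bound]=0; z [bound]=0; u [bound]=0; v1 [bound]=0; x1 [bound]=0; w1 [bound]=0; y1 [bound]=0
uses in reading order: v
typing: well-typed at R -> Q -> (Q -> Q) -> R -> (Q -> P) -> Q -> R -> P -> R -> P
ordered ✗ (x, w, y, z, u, v1, x1, w1, y1 never used (weakening))
linear ✗ (x, w, y, z, u, v1, x1, w1, y1 never used (weakening))
affine ✓ (no duplicate uses among v, x, w, y, z, u, v1, x1, w1, y1)
relevant ✗ (x, w, y, z, u, v1, x1, w1, y1 never used (weakening))
unrestricted ✓ (typability at R -> Q -> (Q -> Q) -> R -> (Q -> P) -> Q -> R -> P -> R -> P is all that's needed)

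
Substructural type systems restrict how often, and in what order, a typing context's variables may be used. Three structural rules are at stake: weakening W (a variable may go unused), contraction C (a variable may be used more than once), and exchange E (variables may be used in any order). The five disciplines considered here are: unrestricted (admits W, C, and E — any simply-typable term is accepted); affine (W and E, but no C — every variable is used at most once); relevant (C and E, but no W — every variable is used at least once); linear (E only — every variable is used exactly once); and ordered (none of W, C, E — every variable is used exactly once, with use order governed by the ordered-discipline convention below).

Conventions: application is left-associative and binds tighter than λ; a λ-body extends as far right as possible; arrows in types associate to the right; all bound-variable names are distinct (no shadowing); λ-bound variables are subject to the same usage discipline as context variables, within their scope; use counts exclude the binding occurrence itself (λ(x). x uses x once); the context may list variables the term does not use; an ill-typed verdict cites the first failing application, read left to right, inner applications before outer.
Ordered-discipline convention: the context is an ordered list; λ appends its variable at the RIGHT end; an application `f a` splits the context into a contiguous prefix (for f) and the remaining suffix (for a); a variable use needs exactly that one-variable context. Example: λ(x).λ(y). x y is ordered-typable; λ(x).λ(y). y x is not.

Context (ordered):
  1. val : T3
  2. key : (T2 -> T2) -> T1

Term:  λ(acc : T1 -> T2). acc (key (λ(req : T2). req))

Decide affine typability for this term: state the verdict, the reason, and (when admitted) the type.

yes — none of val, key, acc, req used more than once; term : (T1 -> T2) -> T2
counts: val ×0, key ×1, acc (bound) ×1, req (bound) ×1
order of uses: acc, key, req
typing: the term checks, with type (T1 -> T2) -> T2
summary: ordered ✗; linear ✗; affine ✓; relevant ✗; unrestricted ✓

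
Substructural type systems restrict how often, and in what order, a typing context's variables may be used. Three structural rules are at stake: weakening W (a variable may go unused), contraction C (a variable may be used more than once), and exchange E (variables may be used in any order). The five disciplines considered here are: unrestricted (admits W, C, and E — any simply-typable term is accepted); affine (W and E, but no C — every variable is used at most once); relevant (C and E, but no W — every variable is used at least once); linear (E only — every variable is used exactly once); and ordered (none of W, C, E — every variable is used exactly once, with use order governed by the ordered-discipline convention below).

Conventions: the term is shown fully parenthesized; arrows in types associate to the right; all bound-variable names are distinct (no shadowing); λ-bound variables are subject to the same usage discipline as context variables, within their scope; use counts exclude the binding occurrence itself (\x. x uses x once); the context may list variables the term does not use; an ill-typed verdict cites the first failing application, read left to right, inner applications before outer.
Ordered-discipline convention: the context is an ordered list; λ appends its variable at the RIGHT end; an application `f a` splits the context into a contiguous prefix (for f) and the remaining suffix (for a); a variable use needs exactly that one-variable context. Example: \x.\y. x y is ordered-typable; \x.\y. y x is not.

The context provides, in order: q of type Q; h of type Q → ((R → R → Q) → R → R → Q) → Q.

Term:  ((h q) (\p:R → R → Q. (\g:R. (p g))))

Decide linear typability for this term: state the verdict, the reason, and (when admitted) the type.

yes — q, h, p, g: one use apiece; term : Q
use counts: q ×1; h ×1; p [bound] ×1; g [bound] ×1
left-to-right use order: h, q, p, g
typing: well-typed — term : Q
across the five disciplines: ordered ✗ · linear ✓ · affine ✓ · relevant ✓ · unrestricted ✓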